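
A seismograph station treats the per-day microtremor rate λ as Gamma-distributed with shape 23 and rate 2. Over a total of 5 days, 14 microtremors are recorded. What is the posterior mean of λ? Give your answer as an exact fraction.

37/7

Total count 14 over total exposure 5 days.
Conjugate update: add total count to the shape and total exposure to the rate, giving Gamma(37, 7).
Posterior mean = α'/β' = 37/7.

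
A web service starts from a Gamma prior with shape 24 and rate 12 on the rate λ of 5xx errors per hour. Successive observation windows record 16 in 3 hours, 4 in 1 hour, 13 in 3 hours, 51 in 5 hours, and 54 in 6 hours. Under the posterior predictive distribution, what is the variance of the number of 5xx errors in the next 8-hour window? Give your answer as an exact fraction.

1368/25

Total count: 16 + 4 + 13 + 51 + 54 = 138.
Total exposure: 3 + 1 + 3 + 5 + 6 = 18 hours.
Posterior: α' = 24 + 138 = 162, β' = 12 + 18 = 30.
The posterior predictive for a window of length T is Negative Binomial with variance T·α'·(β'+T)/β'² = 8·162·38/900 = 1368/25.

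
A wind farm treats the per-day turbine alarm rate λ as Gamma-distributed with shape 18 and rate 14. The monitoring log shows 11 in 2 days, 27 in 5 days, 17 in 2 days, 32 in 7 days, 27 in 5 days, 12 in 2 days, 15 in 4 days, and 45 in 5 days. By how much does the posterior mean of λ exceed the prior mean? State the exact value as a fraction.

Total count: 11 + 27 + 17 + 32 + 27 + 12 + 15 + 45 = 186.
Total exposure: 2 + 5 + 2 + 7 + 5 + 2 + 4 + 5 = 32 days.
Posterior: α' = 18 + 186 = 204, β' = 14 + 32 = 46.
Posterior mean = 204/46 = 102/23; prior mean = 18/14 = 9/7. Difference = 102/23 − 9/7 = 507/161.

507/161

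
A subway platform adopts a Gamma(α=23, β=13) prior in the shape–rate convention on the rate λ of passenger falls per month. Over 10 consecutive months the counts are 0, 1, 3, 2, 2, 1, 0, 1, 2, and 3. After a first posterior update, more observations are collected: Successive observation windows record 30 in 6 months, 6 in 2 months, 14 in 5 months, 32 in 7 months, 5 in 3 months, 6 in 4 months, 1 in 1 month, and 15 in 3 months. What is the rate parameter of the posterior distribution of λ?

54

Total count: 0 + 1 + 3 + 2 + 2 + 1 + 0 + 1 + 2 + 3 = 15.
Total exposure: 10 months.
After the first batch: Gamma(23 + 15, 13 + 10) = Gamma(38, 23).
Total count: 30 + 6 + 14 + 32 + 5 + 6 + 1 + 15 = 109.
Total exposure: 6 + 2 + 5 + 7 + 3 + 4 + 1 + 3 = 31 months.
After the second batch: Gamma(38 + 109, 23 + 31) = Gamma(147, 54).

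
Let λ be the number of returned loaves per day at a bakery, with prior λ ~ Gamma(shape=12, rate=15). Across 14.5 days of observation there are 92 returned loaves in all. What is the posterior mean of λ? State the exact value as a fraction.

208/59

Total count 92 over total exposure 14.5 days.
Conjugate update: add total count to the shape and total exposure to the rate, giving Gamma(104, 59/2).
Posterior mean = α'/β' = 104/(59/2) = 208/59.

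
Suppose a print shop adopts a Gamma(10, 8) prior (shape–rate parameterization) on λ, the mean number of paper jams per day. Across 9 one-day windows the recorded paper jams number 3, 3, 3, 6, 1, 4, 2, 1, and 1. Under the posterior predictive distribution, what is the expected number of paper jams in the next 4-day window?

8

Total count: 3 + 3 + 3 + 6 + 1 + 4 + 2 + 1 + 1 = 24.
Total exposure: 9 days.
Conjugate update: add total count to the shape and total exposure to the rate, giving Gamma(34, 17).
Predictive mean over a 4-day window = T·E[λ|data] = 4·34/17 = 8.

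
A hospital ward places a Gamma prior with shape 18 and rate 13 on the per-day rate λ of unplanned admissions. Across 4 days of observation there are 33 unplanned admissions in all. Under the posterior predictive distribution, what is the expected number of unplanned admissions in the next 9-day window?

27

Total count 33 over total exposure 4 days.
By Gamma–Poisson conjugacy, the posterior is Gamma(α + Σx, β + Σt) = Gamma(18 + 33, 13 + 4) = Gamma(51, 17).
Predictive mean over a 9-day window = T·E[λ|data] = 9·51/17 = 27.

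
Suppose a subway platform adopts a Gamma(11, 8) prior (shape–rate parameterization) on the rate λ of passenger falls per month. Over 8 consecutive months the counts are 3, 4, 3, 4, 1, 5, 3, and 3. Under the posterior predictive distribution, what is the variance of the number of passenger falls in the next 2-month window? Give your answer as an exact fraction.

Total count: 3 + 4 + 3 + 4 + 1 + 5 + 3 + 3 = 26.
Total exposure: 8 months.
Gamma(α, β) with Poisson data over total exposure Σt gives posterior Gamma(α+Σx, β+Σt) = Gamma(37, 16).
The posterior predictive for a window of length T is Negative Binomial with variance T·α'·(β'+T)/β'² = 2·37·18/256 = 333/64.

333/64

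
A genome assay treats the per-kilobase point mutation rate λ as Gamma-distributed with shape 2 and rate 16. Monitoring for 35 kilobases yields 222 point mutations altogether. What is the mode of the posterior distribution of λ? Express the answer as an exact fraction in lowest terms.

223/51

Total count 222 over total exposure 35 kilobases.
The Gamma prior is conjugate for the Poisson rate, so λ | data ~ Gamma(2+222, 16+35) = Gamma(224, 51).
Posterior mode = (α'−1)/β' = 223/51.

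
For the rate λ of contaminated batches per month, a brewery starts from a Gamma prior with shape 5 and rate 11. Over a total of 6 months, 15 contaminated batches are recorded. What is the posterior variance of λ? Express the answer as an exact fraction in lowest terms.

20/289

Total count 15 over total exposure 6 months.
By Gamma–Poisson conjugacy, the posterior is Gamma(α + Σx, β + Σt) = Gamma(5 + 15, 11 + 6) = Gamma(20, 17).
Posterior variance = α'/β'² = 20/289.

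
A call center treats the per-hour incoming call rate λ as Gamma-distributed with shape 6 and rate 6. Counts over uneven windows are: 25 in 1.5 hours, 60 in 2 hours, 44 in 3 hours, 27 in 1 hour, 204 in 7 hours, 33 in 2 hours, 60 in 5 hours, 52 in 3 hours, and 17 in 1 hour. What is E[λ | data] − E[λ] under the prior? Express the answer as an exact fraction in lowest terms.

Total count: 25 + 60 + 44 + 27 + 204 + 33 + 60 + 52 + 17 = 522.
Total exposure: 1.5 + 2 + 3 + 1 + 7 + 2 + 5 + 3 + 1 = 25.5 hours.
Conjugate update: add total count to the shape and total exposure to the rate, giving Gamma(528, 63/2).
Posterior mean = 528/(63/2) = 352/21; prior mean = 6/6 = 1. Difference = 352/21 − 1 = 331/21.

331/21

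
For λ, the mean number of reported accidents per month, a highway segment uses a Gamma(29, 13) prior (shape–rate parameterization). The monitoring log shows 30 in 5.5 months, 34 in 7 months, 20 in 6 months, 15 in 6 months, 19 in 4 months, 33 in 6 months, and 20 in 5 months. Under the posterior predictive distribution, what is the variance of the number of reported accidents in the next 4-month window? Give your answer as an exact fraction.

7232/441

Total count: 30 + 34 + 20 + 15 + 19 + 33 + 20 = 171.
Total exposure: 5.5 + 7 + 6 + 6 + 4 + 6 + 5 = 39.5 months.
The Gamma prior is conjugate for the Poisson rate, so λ | data ~ Gamma(29+171, 13+39.5) = Gamma(200, 105/2).
The posterior predictive for a window of length T is Negative Binomial with variance T·α'·(β'+T)/β'² = 4·200·(113/2)/(11025/4) = 7232/441.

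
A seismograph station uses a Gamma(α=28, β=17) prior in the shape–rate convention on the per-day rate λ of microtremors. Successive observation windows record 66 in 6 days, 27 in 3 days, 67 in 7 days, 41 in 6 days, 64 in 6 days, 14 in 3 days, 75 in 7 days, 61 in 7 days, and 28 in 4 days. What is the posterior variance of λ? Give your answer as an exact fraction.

157/1452

Total count: 66 + 27 + 67 + 41 + 64 + 14 + 75 + 61 + 28 = 443.
Total exposure: 6 + 3 + 7 + 6 + 6 + 3 + 7 + 7 + 4 = 49 days.
Gamma(α, β) with Poisson data over total exposure Σt gives posterior Gamma(α+Σx, β+Σt) = Gamma(471, 66).
Posterior variance = α'/β'² = 471/4356 = 157/1452.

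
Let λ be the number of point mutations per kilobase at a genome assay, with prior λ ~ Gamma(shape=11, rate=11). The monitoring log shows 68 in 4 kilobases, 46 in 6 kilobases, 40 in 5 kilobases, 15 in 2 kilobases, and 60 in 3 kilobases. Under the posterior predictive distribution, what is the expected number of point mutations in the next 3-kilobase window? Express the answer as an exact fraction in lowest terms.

Total count: 68 + 46 + 40 + 15 + 60 = 229.
Total exposure: 4 + 6 + 5 + 2 + 3 = 20 kilobases.
Gamma(α, β) with Poisson data over total exposure Σt gives posterior Gamma(α+Σx, β+Σt) = Gamma(240, 31).
Predictive mean over a 3-kilobase window = T·E[λ|data] = 3·240/31 = 720/31.

720/31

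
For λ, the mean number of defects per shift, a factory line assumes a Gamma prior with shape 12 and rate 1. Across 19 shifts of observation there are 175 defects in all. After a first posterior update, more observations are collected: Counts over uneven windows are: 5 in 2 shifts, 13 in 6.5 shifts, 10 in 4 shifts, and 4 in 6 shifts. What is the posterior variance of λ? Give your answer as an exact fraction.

Total count 175 over total exposure 19 shifts.
After the first batch: Gamma(12 + 175, 1 + 19) = Gamma(187, 20).
Total count: 5 + 13 + 10 + 4 = 32.
Total exposure: 2 + 6.5 + 4 + 6 = 18.5 shifts.
After the second batch: Gamma(187 + 32, 20 + 18.5) = Gamma(219, 77/2).
Posterior variance = α'/β'² = 219/(5929/4) = 876/5929.

876/5929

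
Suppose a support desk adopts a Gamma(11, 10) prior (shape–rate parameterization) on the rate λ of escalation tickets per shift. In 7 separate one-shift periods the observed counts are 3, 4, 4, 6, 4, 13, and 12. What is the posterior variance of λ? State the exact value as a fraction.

Total count: 3 + 4 + 4 + 6 + 4 + 13 + 12 = 46.
Total exposure: 7 shifts.
Conjugate update: add total count to the shape and total exposure to the rate, giving Gamma(57, 17).
Posterior variance = α'/β'² = 57/289.

57/289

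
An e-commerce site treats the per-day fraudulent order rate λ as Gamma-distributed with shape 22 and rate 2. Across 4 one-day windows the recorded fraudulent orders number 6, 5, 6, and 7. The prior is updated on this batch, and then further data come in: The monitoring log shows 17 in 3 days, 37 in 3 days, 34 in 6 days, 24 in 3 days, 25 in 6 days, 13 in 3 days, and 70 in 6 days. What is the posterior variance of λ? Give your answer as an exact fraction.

Total count: 6 + 5 + 6 + 7 = 24.
Total exposure: 4 days.
After the first batch: Gamma(22 + 24, 2 + 4) = Gamma(46, 6).
Total count: 17 + 37 + 34 + 24 + 25 + 13 + 70 = 220.
Total exposure: 3 + 3 + 6 + 3 + 6 + 3 + 6 = 30 days.
After the second batch: Gamma(46 + 220, 6 + 30) = Gamma(266, 36).
Posterior variance = α'/β'² = 266/1296 = 133/648.

133/648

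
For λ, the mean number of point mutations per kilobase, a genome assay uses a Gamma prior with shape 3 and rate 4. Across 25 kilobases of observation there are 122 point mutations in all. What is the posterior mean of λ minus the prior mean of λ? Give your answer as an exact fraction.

413/116

Total count 122 over total exposure 25 kilobases.
Conjugate update: add total count to the shape and total exposure to the rate, giving Gamma(125, 29).
Posterior mean = 125/29 = 125/29; prior mean = 3/4 = 3/4. Difference = 125/29 − 3/4 = 413/116.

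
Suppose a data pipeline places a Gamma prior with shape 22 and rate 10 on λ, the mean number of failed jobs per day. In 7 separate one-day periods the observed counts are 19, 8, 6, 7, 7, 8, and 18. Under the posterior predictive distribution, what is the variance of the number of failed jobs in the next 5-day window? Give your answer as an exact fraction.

10450/289

Total count: 19 + 8 + 6 + 7 + 7 + 8 + 18 = 73.
Total exposure: 7 days.
The Gamma prior is conjugate for the Poisson rate, so λ | data ~ Gamma(22+73, 10+7) = Gamma(95, 17).
The posterior predictive for a window of length T is Negative Binomial with variance T·α'·(β'+T)/β'² = 5·95·22/289 = 10450/289.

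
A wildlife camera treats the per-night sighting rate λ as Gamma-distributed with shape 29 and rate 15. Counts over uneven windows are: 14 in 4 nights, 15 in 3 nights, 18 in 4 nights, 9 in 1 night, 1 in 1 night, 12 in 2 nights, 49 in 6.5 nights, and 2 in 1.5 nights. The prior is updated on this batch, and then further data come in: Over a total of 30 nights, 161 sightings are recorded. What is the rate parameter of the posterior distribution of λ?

68

Total count: 14 + 15 + 18 + 9 + 1 + 12 + 49 + 2 = 120.
Total exposure: 4 + 3 + 4 + 1 + 1 + 2 + 6.5 + 1.5 = 23 nights.
After the first batch: Gamma(29 + 120, 15 + 23) = Gamma(149, 38).
Total count 161 over total exposure 30 nights.
After the second batch: Gamma(149 + 161, 38 + 30) = Gamma(310, 68).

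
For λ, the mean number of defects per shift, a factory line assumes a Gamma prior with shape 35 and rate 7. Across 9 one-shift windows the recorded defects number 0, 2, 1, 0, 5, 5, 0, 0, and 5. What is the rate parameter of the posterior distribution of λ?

Total count: 0 + 2 + 1 + 0 + 5 + 5 + 0 + 0 + 5 = 18.
Total exposure: 9 shifts.
Posterior: α' = 35 + 18 = 53, β' = 7 + 9 = 16.

16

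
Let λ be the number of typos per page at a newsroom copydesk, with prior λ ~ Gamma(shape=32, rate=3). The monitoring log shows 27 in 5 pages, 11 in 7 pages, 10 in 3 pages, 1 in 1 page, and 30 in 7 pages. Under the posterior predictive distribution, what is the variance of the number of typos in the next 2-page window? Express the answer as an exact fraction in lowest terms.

1554/169

Total count: 27 + 11 + 10 + 1 + 30 = 79.
Total exposure: 5 + 7 + 3 + 1 + 7 = 23 pages.
Conjugate update: add total count to the shape and total exposure to the rate, giving Gamma(111, 26).
The posterior predictive for a window of length T is Negative Binomial with variance T·α'·(β'+T)/β'² = 2·111·28/676 = 1554/169.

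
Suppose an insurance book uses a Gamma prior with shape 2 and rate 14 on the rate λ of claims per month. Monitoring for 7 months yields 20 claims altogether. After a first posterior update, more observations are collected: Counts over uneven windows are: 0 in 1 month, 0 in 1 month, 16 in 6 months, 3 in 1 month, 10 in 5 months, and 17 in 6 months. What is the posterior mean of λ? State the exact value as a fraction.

68/41

Total count 20 over total exposure 7 months.
After the first batch: Gamma(2 + 20, 14 + 7) = Gamma(22, 21).
Total count: 0 + 0 + 16 + 3 + 10 + 17 = 46.
Total exposure: 1 + 1 + 6 + 1 + 5 + 6 = 20 months.
After the second batch: Gamma(22 + 46, 21 + 20) = Gamma(68, 41).
Posterior mean = α'/β' = 68/41.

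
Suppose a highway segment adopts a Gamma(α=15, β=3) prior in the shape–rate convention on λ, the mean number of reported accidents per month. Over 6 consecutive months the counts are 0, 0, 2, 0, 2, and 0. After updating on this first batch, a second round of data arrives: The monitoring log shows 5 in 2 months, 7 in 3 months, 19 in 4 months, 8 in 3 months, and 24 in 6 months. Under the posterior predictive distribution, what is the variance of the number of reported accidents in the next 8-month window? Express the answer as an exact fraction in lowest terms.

Total count: 0 + 0 + 2 + 0 + 2 + 0 = 4.
Total exposure: 6 months.
After the first batch: Gamma(15 + 4, 3 + 6) = Gamma(19, 9).
Total count: 5 + 7 + 19 + 8 + 24 = 63.
Total exposure: 2 + 3 + 4 + 3 + 6 = 18 months.
After the second batch: Gamma(19 + 63, 9 + 18) = Gamma(82, 27).
The posterior predictive for a window of length T is Negative Binomial with variance T·α'·(β'+T)/β'² = 8·82·35/729 = 22960/729.

22960/729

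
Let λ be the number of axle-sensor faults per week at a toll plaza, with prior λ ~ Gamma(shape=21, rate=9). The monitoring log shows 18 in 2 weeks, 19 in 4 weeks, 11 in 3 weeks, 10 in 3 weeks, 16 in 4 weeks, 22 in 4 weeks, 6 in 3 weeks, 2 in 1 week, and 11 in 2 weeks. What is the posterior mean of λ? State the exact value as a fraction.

Total count: 18 + 19 + 11 + 10 + 16 + 22 + 6 + 2 + 11 = 115.
Total exposure: 2 + 4 + 3 + 3 + 4 + 4 + 3 + 1 + 2 = 26 weeks.
Conjugate update: add total count to the shape and total exposure to the rate, giving Gamma(136, 35).
Posterior mean = α'/β' = 136/35.

136/35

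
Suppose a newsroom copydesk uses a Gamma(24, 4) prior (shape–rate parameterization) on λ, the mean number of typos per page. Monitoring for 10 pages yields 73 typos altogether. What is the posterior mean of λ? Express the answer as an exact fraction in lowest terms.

97/14

Total count 73 over total exposure 10 pages.
Conjugate update: add total count to the shape and total exposure to the rate, giving Gamma(97, 14).
Posterior mean = α'/β' = 97/14.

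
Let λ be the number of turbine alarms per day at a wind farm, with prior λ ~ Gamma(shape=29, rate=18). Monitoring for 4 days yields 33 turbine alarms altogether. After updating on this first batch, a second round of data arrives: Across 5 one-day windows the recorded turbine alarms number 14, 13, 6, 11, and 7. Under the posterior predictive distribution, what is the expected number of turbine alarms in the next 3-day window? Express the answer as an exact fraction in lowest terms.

113/9

Total count 33 over total exposure 4 days.
After the first batch: Gamma(29 + 33, 18 + 4) = Gamma(62, 22).
Total count: 14 + 13 + 6 + 11 + 7 = 51.
Total exposure: 5 days.
After the second batch: Gamma(62 + 51, 22 + 5) = Gamma(113, 27).
Predictive mean over a 3-day window = T·E[λ|data] = 3·113/27 = 113/9.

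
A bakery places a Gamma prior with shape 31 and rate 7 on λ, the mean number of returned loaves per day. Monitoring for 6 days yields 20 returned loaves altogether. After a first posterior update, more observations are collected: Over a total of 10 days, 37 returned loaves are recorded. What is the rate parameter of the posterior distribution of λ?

Total count 20 over total exposure 6 days.
After the first batch: Gamma(31 + 20, 7 + 6) = Gamma(51, 13).
Total count 37 over total exposure 10 days.
After the second batch: Gamma(51 + 37, 13 + 10) = Gamma(88, 23).

23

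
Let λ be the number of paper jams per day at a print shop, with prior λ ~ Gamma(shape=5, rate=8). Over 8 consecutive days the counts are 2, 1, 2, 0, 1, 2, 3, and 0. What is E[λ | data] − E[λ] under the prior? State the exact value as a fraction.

Total count: 2 + 1 + 2 + 0 + 1 + 2 + 3 + 0 = 11.
Total exposure: 8 days.
Conjugate update: add total count to the shape and total exposure to the rate, giving Gamma(16, 16).
Posterior mean = 16/16 = 1; prior mean = 5/8 = 5/8. Difference = 1 − 5/8 = 3/8.

3/8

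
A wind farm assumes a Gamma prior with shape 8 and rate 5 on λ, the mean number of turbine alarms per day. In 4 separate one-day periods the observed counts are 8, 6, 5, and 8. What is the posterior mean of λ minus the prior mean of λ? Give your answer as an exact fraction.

103/45

Total count: 8 + 6 + 5 + 8 = 27.
Total exposure: 4 days.
Conjugate update: add total count to the shape and total exposure to the rate, giving Gamma(35, 9).
Posterior mean = 35/9 = 35/9; prior mean = 8/5 = 8/5. Difference = 35/9 − 8/5 = 103/45.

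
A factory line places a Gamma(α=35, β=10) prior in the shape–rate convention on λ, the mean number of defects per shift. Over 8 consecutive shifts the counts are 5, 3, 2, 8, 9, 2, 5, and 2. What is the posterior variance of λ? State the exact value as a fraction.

71/324

Total count: 5 + 3 + 2 + 8 + 9 + 2 + 5 + 2 = 36.
Total exposure: 8 shifts.
By Gamma–Poisson conjugacy, the posterior is Gamma(α + Σx, β + Σt) = Gamma(35 + 36, 10 + 8) = Gamma(71, 18).
Posterior variance = α'/β'² = 71/324.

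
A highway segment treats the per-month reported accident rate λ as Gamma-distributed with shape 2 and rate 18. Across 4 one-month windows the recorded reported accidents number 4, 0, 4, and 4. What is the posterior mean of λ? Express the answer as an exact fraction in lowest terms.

7/11

Total count: 4 + 0 + 4 + 4 = 12.
Total exposure: 4 months.
Conjugate update: add total count to the shape and total exposure to the rate, giving Gamma(14, 22).
Posterior mean = α'/β' = 14/22 = 7/11.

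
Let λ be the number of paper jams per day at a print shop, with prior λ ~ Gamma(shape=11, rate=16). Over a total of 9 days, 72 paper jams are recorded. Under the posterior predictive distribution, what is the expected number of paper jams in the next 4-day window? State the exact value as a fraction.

332/25

Total count 72 over total exposure 9 days.
By Gamma–Poisson conjugacy, the posterior is Gamma(α + Σx, β + Σt) = Gamma(11 + 72, 16 + 9) = Gamma(83, 25).
Predictive mean over a 4-day window = T·E[λ|data] = 4·83/25 = 332/25.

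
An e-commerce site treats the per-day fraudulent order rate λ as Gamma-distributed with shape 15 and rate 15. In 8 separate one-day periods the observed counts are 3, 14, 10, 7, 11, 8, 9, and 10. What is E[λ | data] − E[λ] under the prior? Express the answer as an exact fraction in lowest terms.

Total count: 3 + 14 + 10 + 7 + 11 + 8 + 9 + 10 = 72.
Total exposure: 8 days.
Posterior: α' = 15 + 72 = 87, β' = 15 + 8 = 23.
Posterior mean = 87/23 = 87/23; prior mean = 15/15 = 1. Difference = 87/23 − 1 = 64/23.

64/23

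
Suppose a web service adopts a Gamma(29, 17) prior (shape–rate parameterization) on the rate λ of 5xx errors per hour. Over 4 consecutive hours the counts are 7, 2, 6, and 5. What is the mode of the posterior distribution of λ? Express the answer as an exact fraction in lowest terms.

Total count: 7 + 2 + 6 + 5 = 20.
Total exposure: 4 hours.
By Gamma–Poisson conjugacy, the posterior is Gamma(α + Σx, β + Σt) = Gamma(29 + 20, 17 + 4) = Gamma(49, 21).
Posterior mode = (α'−1)/β' = 48/21 = 16/7.

16/7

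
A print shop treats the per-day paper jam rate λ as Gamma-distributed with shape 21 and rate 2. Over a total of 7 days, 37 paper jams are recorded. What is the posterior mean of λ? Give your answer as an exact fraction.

Total count 37 over total exposure 7 days.
Posterior: α' = 21 + 37 = 58, β' = 2 + 7 = 9.
Posterior mean = α'/β' = 58/9.

58/9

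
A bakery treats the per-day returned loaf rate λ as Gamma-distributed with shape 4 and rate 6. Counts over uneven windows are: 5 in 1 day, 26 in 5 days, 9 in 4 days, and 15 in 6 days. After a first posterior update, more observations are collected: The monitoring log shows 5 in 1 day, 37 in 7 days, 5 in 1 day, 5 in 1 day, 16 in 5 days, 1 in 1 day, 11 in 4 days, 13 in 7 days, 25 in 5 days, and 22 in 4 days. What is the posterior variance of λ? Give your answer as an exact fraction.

199/3364

Total count: 5 + 26 + 9 + 15 = 55.
Total exposure: 1 + 5 + 4 + 6 = 16 days.
After the first batch: Gamma(4 + 55, 6 + 16) = Gamma(59, 22).
Total count: 5 + 37 + 5 + 5 + 16 + 1 + 11 + 13 + 25 + 22 = 140.
Total exposure: 1 + 7 + 1 + 1 + 5 + 1 + 4 + 7 + 5 + 4 = 36 days.
After the second batch: Gamma(59 + 140, 22 + 36) = Gamma(199, 58).
Posterior variance = α'/β'² = 199/3364.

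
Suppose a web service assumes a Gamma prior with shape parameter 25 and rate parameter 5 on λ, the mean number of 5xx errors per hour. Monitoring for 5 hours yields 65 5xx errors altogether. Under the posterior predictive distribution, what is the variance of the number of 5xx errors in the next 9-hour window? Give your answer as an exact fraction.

1539/10

Total count 65 over total exposure 5 hours.
Conjugate update: add total count to the shape and total exposure to the rate, giving Gamma(90, 10).
The posterior predictive for a window of length T is Negative Binomial with variance T·α'·(β'+T)/β'² = 9·90·19/100 = 1539/10.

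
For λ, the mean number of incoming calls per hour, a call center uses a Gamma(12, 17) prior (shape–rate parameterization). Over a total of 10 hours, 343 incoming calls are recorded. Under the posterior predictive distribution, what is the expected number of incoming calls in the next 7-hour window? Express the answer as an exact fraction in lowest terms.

Total count 343 over total exposure 10 hours.
Gamma(α, β) with Poisson data over total exposure Σt gives posterior Gamma(α+Σx, β+Σt) = Gamma(355, 27).
Predictive mean over a 7-hour window = T·E[λ|data] = 7·355/27 = 2485/27.

2485/27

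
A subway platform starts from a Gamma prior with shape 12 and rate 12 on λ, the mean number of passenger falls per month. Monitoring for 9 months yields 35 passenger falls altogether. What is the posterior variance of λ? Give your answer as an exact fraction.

Total count 35 over total exposure 9 months.
Posterior: α' = 12 + 35 = 47, β' = 12 + 9 = 21.
Posterior variance = α'/β'² = 47/441.

47/441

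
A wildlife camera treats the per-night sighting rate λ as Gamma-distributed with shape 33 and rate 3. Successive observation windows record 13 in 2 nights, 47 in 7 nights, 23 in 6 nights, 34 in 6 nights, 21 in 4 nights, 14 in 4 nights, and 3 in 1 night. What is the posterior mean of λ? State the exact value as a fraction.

Total count: 13 + 47 + 23 + 34 + 21 + 14 + 3 = 155.
Total exposure: 2 + 7 + 6 + 6 + 4 + 4 + 1 = 30 nights.
Posterior: α' = 33 + 155 = 188, β' = 3 + 30 = 33.
Posterior mean = α'/β' = 188/33.

188/33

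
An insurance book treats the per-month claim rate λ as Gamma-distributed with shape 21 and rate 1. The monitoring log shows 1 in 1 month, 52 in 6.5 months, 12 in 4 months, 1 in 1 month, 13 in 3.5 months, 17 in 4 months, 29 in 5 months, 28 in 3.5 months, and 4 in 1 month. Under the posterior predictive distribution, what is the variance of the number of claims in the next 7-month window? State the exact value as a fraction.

186900/3721

Total count: 1 + 52 + 12 + 1 + 13 + 17 + 29 + 28 + 4 = 157.
Total exposure: 1 + 6.5 + 4 + 1 + 3.5 + 4 + 5 + 3.5 + 1 = 29.5 months.
Conjugate update: add total count to the shape and total exposure to the rate, giving Gamma(178, 61/2).
The posterior predictive for a window of length T is Negative Binomial with variance T·α'·(β'+T)/β'² = 7·178·(75/2)/(3721/4) = 186900/3721.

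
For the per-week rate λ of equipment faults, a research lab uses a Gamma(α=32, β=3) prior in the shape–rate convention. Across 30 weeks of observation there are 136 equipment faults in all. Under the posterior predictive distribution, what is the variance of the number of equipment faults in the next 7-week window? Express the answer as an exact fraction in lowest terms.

15680/363

Total count 136 over total exposure 30 weeks.
Conjugate update: add total count to the shape and total exposure to the rate, giving Gamma(168, 33).
The posterior predictive for a window of length T is Negative Binomial with variance T·α'·(β'+T)/β'² = 7·168·40/1089 = 15680/363.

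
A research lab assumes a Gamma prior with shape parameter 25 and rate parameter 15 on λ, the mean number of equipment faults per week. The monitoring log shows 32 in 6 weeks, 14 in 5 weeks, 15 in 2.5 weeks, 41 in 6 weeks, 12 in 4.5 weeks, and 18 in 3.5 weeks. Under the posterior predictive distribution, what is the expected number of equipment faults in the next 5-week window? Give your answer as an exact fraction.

Total count: 32 + 14 + 15 + 41 + 12 + 18 = 132.
Total exposure: 6 + 5 + 2.5 + 6 + 4.5 + 3.5 = 27.5 weeks.
The Gamma prior is conjugate for the Poisson rate, so λ | data ~ Gamma(25+132, 15+27.5) = Gamma(157, 85/2).
Predictive mean over a 5-week window = T·E[λ|data] = 5·157/(85/2) = 314/17.

314/17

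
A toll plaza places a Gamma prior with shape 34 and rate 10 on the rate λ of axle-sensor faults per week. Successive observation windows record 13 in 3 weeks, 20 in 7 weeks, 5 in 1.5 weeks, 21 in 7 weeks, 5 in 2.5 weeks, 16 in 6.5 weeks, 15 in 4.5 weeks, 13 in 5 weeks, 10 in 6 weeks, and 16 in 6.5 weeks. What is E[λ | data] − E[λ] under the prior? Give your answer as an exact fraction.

-49/85

Total count: 13 + 20 + 5 + 21 + 5 + 16 + 15 + 13 + 10 + 16 = 134.
Total exposure: 3 + 7 + 1.5 + 7 + 2.5 + 6.5 + 4.5 + 5 + 6 + 6.5 = 49.5 weeks.
Conjugate update: add total count to the shape and total exposure to the rate, giving Gamma(168, 119/2).
Posterior mean = 168/(119/2) = 48/17; prior mean = 34/10 = 17/5. Difference = 48/17 − 17/5 = -49/85.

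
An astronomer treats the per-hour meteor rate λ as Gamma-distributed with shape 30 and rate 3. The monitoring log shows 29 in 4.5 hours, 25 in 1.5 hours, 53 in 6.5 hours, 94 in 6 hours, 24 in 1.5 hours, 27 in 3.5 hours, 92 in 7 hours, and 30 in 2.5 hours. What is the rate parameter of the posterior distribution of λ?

Total count: 29 + 25 + 53 + 94 + 24 + 27 + 92 + 30 = 374.
Total exposure: 4.5 + 1.5 + 6.5 + 6 + 1.5 + 3.5 + 7 + 2.5 = 33 hours.
Posterior: α' = 30 + 374 = 404, β' = 3 + 33 = 36.

36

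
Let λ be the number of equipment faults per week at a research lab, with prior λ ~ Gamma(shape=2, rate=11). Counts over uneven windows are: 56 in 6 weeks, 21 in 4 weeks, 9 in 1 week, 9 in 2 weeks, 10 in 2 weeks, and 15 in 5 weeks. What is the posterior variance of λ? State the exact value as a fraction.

Total count: 56 + 21 + 9 + 9 + 10 + 15 = 120.
Total exposure: 6 + 4 + 1 + 2 + 2 + 5 = 20 weeks.
Gamma(α, β) with Poisson data over total exposure Σt gives posterior Gamma(α+Σx, β+Σt) = Gamma(122, 31).
Posterior variance = α'/β'² = 122/961.

122/961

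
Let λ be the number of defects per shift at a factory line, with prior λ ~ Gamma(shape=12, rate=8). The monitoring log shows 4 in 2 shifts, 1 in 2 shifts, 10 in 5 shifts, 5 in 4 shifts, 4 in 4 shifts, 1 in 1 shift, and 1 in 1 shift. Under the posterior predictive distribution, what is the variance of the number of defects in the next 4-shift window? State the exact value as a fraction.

4712/729

Total count: 4 + 1 + 10 + 5 + 4 + 1 + 1 = 26.
Total exposure: 2 + 2 + 5 + 4 + 4 + 1 + 1 = 19 shifts.
Posterior: α' = 12 + 26 = 38, β' = 8 + 19 = 27.
The posterior predictive for a window of length T is Negative Binomial with variance T·α'·(β'+T)/β'² = 4·38·31/729 = 4712/729.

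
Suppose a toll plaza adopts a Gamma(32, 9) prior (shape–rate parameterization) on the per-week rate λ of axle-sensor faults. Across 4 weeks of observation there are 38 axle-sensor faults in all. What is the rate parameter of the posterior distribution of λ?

13

Total count 38 over total exposure 4 weeks.
Gamma(α, β) with Poisson data over total exposure Σt gives posterior Gamma(α+Σx, β+Σt) = Gamma(70, 13).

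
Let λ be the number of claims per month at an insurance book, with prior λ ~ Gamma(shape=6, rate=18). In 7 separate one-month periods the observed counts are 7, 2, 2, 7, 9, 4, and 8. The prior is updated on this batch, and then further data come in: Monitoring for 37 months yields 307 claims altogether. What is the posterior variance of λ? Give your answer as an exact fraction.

88/961

Total count: 7 + 2 + 2 + 7 + 9 + 4 + 8 = 39.
Total exposure: 7 months.
After the first batch: Gamma(6 + 39, 18 + 7) = Gamma(45, 25).
Total count 307 over total exposure 37 months.
After the second batch: Gamma(45 + 307, 25 + 37) = Gamma(352, 62).
Posterior variance = α'/β'² = 352/3844 = 88/961.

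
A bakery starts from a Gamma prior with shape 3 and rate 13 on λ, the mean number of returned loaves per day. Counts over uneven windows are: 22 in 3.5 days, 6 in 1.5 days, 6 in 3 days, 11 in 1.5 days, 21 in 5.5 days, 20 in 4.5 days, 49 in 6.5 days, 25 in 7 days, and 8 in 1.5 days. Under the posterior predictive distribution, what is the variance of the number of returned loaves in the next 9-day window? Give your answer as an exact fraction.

Total count: 22 + 6 + 6 + 11 + 21 + 20 + 49 + 25 + 8 = 168.
Total exposure: 3.5 + 1.5 + 3 + 1.5 + 5.5 + 4.5 + 6.5 + 7 + 1.5 = 34.5 days.
Posterior: α' = 3 + 168 = 171, β' = 13 + 34.5 = 95/2.
The posterior predictive for a window of length T is Negative Binomial with variance T·α'·(β'+T)/β'² = 9·171·(113/2)/(9025/4) = 18306/475.

18306/475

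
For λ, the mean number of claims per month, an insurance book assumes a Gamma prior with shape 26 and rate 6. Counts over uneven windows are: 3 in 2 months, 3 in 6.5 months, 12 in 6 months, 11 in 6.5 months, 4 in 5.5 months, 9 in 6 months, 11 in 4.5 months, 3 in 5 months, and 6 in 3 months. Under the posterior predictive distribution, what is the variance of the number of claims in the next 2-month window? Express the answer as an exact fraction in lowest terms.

9328/2601

Total count: 3 + 3 + 12 + 11 + 4 + 9 + 11 + 3 + 6 = 62.
Total exposure: 2 + 6.5 + 6 + 6.5 + 5.5 + 6 + 4.5 + 5 + 3 = 45 months.
Gamma(α, β) with Poisson data over total exposure Σt gives posterior Gamma(α+Σx, β+Σt) = Gamma(88, 51).
The posterior predictive for a window of length T is Negative Binomial with variance T·α'·(β'+T)/β'² = 2·88·53/2601 = 9328/2601.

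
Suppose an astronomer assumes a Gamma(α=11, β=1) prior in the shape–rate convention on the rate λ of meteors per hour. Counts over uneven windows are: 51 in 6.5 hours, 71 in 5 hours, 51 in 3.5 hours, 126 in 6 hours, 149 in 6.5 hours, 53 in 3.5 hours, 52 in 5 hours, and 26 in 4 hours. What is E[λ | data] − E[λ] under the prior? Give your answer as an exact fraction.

139/41

Total count: 51 + 71 + 51 + 126 + 149 + 53 + 52 + 26 = 579.
Total exposure: 6.5 + 5 + 3.5 + 6 + 6.5 + 3.5 + 5 + 4 = 40 hours.
The Gamma prior is conjugate for the Poisson rate, so λ | data ~ Gamma(11+579, 1+40) = Gamma(590, 41).
Posterior mean = 590/41 = 590/41; prior mean = 11/1 = 11. Difference = 590/41 − 11 = 139/41.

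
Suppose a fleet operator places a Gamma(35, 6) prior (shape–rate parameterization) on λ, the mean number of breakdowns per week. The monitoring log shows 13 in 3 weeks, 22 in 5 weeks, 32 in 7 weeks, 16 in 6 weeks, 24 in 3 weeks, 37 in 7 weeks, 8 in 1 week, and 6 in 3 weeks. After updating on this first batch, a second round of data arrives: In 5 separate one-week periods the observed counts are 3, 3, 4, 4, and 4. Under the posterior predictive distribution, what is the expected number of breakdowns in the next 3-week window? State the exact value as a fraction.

Total count: 13 + 22 + 32 + 16 + 24 + 37 + 8 + 6 = 158.
Total exposure: 3 + 5 + 7 + 6 + 3 + 7 + 1 + 3 = 35 weeks.
After the first batch: Gamma(35 + 158, 6 + 35) = Gamma(193, 41).
Total count: 3 + 3 + 4 + 4 + 4 = 18.
Total exposure: 5 weeks.
After the second batch: Gamma(193 + 18, 41 + 5) = Gamma(211, 46).
Predictive mean over a 3-week window = T·E[λ|data] = 3·211/46 = 633/46.

633/46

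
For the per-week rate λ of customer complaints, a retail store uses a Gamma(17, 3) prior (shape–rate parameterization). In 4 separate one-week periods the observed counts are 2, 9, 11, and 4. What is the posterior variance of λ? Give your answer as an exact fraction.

43/49

Total count: 2 + 9 + 11 + 4 = 26.
Total exposure: 4 weeks.
The Gamma prior is conjugate for the Poisson rate, so λ | data ~ Gamma(17+26, 3+4) = Gamma(43, 7).
Posterior variance = α'/β'² = 43/49.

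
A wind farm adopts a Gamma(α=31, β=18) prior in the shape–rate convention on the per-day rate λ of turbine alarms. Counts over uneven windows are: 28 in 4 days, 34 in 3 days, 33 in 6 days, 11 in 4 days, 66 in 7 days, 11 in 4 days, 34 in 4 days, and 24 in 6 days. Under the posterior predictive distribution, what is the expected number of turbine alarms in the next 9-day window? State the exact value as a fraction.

306/7

Total count: 28 + 34 + 33 + 11 + 66 + 11 + 34 + 24 = 241.
Total exposure: 4 + 3 + 6 + 4 + 7 + 4 + 4 + 6 = 38 days.
Posterior: α' = 31 + 241 = 272, β' = 18 + 38 = 56.
Predictive mean over a 9-day window = T·E[λ|data] = 9·272/56 = 306/7.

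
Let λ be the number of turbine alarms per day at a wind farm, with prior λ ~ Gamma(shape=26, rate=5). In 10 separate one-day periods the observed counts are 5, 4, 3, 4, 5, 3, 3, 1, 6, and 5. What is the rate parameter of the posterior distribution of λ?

Total count: 5 + 4 + 3 + 4 + 5 + 3 + 3 + 1 + 6 + 5 = 39.
Total exposure: 10 days.
Conjugate update: add total count to the shape and total exposure to the rate, giving Gamma(65, 15).

15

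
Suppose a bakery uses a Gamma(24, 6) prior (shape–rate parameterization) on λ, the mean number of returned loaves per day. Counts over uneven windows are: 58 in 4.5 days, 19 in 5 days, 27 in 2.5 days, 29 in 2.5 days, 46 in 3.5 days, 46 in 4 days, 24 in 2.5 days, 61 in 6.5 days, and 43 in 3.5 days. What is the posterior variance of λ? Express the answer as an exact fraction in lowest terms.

1508/6561

Total count: 58 + 19 + 27 + 29 + 46 + 46 + 24 + 61 + 43 = 353.
Total exposure: 4.5 + 5 + 2.5 + 2.5 + 3.5 + 4 + 2.5 + 6.5 + 3.5 = 34.5 days.
Gamma(α, β) with Poisson data over total exposure Σt gives posterior Gamma(α+Σx, β+Σt) = Gamma(377, 81/2).
Posterior variance = α'/β'² = 377/(6561/4) = 1508/6561.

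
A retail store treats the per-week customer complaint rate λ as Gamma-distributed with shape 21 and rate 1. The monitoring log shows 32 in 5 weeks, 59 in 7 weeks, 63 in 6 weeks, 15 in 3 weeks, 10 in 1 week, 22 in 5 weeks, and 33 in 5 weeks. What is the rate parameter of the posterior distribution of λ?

33

Total count: 32 + 59 + 63 + 15 + 10 + 22 + 33 = 234.
Total exposure: 5 + 7 + 6 + 3 + 1 + 5 + 5 = 32 weeks.
Conjugate update: add total count to the shape and total exposure to the rate, giving Gamma(255, 33).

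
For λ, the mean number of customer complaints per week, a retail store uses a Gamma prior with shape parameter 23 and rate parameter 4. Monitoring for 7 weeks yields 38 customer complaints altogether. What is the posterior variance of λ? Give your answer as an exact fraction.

61/121

Total count 38 over total exposure 7 weeks.
The Gamma prior is conjugate for the Poisson rate, so λ | data ~ Gamma(23+38, 4+7) = Gamma(61, 11).
Posterior variance = α'/β'² = 61/121.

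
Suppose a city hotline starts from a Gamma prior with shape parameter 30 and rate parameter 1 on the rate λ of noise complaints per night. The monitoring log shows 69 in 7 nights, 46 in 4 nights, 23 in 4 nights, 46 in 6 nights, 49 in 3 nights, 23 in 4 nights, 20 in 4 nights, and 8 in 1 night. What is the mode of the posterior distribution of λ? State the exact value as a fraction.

313/34

Total count: 69 + 46 + 23 + 46 + 49 + 23 + 20 + 8 = 284.
Total exposure: 7 + 4 + 4 + 6 + 3 + 4 + 4 + 1 = 33 nights.
Gamma(α, β) with Poisson data over total exposure Σt gives posterior Gamma(α+Σx, β+Σt) = Gamma(314, 34).
Posterior mode = (α'−1)/β' = 313/34.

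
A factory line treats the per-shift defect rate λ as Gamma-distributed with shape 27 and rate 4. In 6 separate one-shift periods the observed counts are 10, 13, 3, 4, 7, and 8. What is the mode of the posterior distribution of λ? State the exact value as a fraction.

Total count: 10 + 13 + 3 + 4 + 7 + 8 = 45.
Total exposure: 6 shifts.
Gamma(α, β) with Poisson data over total exposure Σt gives posterior Gamma(α+Σx, β+Σt) = Gamma(72, 10).
Posterior mode = (α'−1)/β' = 71/10.

71/10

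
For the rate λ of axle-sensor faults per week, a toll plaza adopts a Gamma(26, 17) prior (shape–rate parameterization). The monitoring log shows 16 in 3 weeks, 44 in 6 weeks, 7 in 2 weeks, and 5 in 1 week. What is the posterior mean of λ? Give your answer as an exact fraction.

Total count: 16 + 44 + 7 + 5 = 72.
Total exposure: 3 + 6 + 2 + 1 = 12 weeks.
By Gamma–Poisson conjugacy, the posterior is Gamma(α + Σx, β + Σt) = Gamma(26 + 72, 17 + 12) = Gamma(98, 29).
Posterior mean = α'/β' = 98/29.

98/29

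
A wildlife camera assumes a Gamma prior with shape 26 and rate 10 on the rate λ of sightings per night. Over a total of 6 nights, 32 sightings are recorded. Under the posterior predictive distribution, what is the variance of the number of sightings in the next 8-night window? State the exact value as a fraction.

Total count 32 over total exposure 6 nights.
Conjugate update: add total count to the shape and total exposure to the rate, giving Gamma(58, 16).
The posterior predictive for a window of length T is Negative Binomial with variance T·α'·(β'+T)/β'² = 8·58·24/256 = 87/2.

87/2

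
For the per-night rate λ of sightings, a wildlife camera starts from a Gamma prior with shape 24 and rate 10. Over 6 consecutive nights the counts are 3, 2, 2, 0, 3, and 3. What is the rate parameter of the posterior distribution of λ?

Total count: 3 + 2 + 2 + 0 + 3 + 3 = 13.
Total exposure: 6 nights.
Conjugate update: add total count to the shape and total exposure to the rate, giving Gamma(37, 16).

16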